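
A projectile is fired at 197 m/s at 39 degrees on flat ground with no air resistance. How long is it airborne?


T = 2*v0*sin(theta)/g = 2*197*sin(39°)/9.81 = 25.28 s

25.28 s


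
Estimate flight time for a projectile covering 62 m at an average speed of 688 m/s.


t = d/v = 62/688 = 0.09012 s

0.09012 s


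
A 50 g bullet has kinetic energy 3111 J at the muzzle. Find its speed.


v = sqrt(2*E/m) = sqrt(2*3111/0.05) = 352.8 m/s

352.8 m/s


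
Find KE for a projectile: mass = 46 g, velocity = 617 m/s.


E = 0.5*m*v^2 = 0.5*0.046*617^2 = 8756 J

8756 J


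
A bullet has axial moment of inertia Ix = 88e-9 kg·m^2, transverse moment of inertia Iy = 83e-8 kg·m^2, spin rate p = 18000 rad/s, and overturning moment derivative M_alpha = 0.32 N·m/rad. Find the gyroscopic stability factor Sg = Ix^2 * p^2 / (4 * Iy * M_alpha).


Sg = Ix^2 * p^2 / (4 * Iy * M_alpha) = (88e-9)^2 * 18000^2 / (4 * 83e-8 * 0.32) = 2.362

2.362


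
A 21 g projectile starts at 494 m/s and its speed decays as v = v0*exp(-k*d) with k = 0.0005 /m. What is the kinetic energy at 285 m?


v = v0*exp(-k*d) = 494*exp(-0.0005*285) = 428.391 m/s
E = 0.5*m*v^2 = 0.5*0.021*428.391^2 = 1927 J

1927 J


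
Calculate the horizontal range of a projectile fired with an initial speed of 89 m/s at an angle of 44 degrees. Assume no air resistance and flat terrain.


R = v0^2 * sin(2*theta) / g = 89^2 * sin(2*44°) / 9.81 = 806.9 m

806.9 m


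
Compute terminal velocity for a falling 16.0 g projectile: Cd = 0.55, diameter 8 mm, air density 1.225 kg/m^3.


A = pi*(d/2)^2 = pi*(8/2000)^2 = 5.02655e-05 m^2
vt = sqrt(2mg/(Cd*rho*A)) = sqrt(2*0.016*9.81/(0.55 * 1.225 * 5.02655e-05)) = 96.28 m/s

96.28 m/s


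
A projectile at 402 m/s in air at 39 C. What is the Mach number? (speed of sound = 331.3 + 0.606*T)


a = 331.3 + 0.606*(39) = 354.934 m/s
M = v/a = 402/354.934 = 1.133

1.133


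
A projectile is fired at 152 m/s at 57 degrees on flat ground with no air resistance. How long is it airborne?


T = 2*v0*sin(theta)/g = 2*152*sin(57°)/9.81 = 25.99 s

25.99 s


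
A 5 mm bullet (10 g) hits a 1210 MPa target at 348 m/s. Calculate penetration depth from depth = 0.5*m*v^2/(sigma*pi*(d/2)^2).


A = pi*(d/2)^2 = pi*(5/2)^2 = 19.635 mm^2
E = 0.5*m*v^2 = 0.5*0.01*348^2 = 605.52 J
depth = E/(sigma*A) = 605.52 J / (1210 MPa * 19.635 mm^2) = 605.52/(1210 * 19.635) m = 0.0254867 m ≈ 25.49 mm

25.49 mm


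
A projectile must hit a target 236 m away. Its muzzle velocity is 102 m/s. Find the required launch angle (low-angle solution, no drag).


sin(2*theta) = R*g/v0^2 = 236*9.81/102^2 = 0.222526, theta = arcsin(0.222526)/2 = 6.429°

6.429 degrees


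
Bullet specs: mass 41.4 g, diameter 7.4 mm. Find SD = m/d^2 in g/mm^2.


SD = m/d^2 = 41.4/7.4^2 = 0.756 g/mm^2

0.756 g/mm^2


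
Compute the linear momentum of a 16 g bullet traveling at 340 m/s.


p = m*v = 0.016*340 = 5.44 kg·m/s

5.44 kg·m/s


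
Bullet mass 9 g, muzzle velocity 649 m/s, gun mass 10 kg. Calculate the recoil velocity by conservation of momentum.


v_recoil = m_p * v_p / m_gun = 0.009 * 649 / 10 = 0.5841 m/s

0.5841 m/s


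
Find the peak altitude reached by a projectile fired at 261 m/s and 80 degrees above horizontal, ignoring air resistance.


H = (v0*sin(theta))^2 / (2g) = (261*sin(80°))^2 / (2*9.81) = 3367 m

3367 m


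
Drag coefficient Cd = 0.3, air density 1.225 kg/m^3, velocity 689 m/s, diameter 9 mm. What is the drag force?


A = pi*(d/2)^2 = pi*(9/2000)^2 = 6.36173e-05 m^2
Fd = 0.5*Cd*rho*A*v^2 = 0.5*0.3*1.225*6.36173e-05*689^2 = 5.549 N

5.549 N


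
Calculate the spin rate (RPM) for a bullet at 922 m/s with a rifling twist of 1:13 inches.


twist_m = 13*0.0254 = 0.3302 m
spin = v/twist = 922/0.3302 = 2792.247 rev/s
RPM = spin*60 = 2792.247*60 ≈ 167535 RPM

167535 RPM


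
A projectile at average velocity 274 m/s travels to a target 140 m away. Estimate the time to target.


t = d/v = 140/274 = 0.5109 s

0.5109 s


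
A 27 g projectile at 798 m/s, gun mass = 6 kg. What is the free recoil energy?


v_r = m_p*v_p/m_gun = 0.027*798/6 = 3.591 m/s, E_r = 0.5*m_gun*v_r^2 = 0.5*6*3.591^2 = 38.69 J

38.69 J


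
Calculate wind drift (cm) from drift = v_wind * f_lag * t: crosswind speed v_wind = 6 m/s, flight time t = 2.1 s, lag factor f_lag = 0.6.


drift = v_wind * lag * t = 6 * 0.6 * 2.1 = 7.56 m ≈ 756 cm

756 cm


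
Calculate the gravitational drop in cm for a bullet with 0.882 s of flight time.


drop = 0.5*g*t^2 = 0.5*9.81*0.882^2 = 3.81572 m ≈ 381.6 cm

381.6 cm


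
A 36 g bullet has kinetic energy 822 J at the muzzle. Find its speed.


v = sqrt(2*E/m) = sqrt(2*822/0.036) = 213.7 m/s

213.7 m/s


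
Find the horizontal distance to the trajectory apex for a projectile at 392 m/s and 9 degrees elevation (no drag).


R = v0^2*sin(2*theta)/g = 392^2*sin(2*9°)/9.81 = 4840.45 m
apex_dist = R/2 = 4840.45/2 = 2420 m

2420 m


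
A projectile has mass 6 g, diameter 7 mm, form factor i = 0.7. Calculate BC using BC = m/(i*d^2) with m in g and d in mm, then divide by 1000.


BC = m/(i*d^2*1000) = 6/(0.7 * 7^2 * 1000) = 0.0001749

0.0001749


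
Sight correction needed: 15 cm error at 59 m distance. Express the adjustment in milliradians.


1 mrad subtends 1 cm per 10 m of range, so adj = error_cm / (dist_m / 10) = 15 / (59/10) = 2.542 mrad

2.542 mrad


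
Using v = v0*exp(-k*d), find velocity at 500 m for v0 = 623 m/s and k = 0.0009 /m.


v = v0*exp(-k*d) = 623*exp(-0.0009*500) = 397.2 m/s

397.2 m/s


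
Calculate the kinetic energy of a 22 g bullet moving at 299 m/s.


E = 0.5*m*v^2 = 0.5*0.022*299^2 = 983.4 J

983.4 J


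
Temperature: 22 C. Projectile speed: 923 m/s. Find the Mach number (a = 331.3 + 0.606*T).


a = 331.3 + 0.606*(22) = 344.632 m/s
M = v/a = 923/344.632 = 2.678

2.678


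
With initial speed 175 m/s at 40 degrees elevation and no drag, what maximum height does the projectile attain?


H = (v0*sin(theta))^2 / (2g) = (175*sin(40°))^2 / (2*9.81) = 644.9 m

644.9 m


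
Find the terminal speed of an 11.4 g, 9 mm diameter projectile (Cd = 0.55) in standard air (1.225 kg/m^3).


A = pi*(d/2)^2 = pi*(9/2000)^2 = 6.36173e-05 m^2
vt = sqrt(2mg/(Cd*rho*A)) = sqrt(2*0.0114*9.81/(0.55 * 1.225 * 6.36173e-05)) = 72.24 m/s

72.24 m/s


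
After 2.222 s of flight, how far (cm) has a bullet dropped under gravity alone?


drop = 0.5*g*t^2 = 0.5*9.81*2.222^2 = 24.2174 m ≈ 2422 cm

2422 cm


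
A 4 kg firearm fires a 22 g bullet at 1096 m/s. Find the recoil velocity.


v_recoil = m_p * v_p / m_gun = 0.022 * 1096 / 4 = 6.028 m/s

6.028 m/s


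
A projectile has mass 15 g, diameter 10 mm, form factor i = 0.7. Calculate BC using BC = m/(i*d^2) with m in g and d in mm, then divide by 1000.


BC = m/(i*d^2*1000) = 15/(0.7 * 10^2 * 1000) = 0.0002143

0.0002143


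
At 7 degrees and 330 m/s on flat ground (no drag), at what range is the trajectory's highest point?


R = v0^2*sin(2*theta)/g = 330^2*sin(2*7°)/9.81 = 2685.55 m
apex_dist = R/2 = 2685.55/2 = 1343 m

1343 m


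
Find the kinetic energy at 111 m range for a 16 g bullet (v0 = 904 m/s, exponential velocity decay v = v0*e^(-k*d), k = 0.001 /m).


v = v0*exp(-k*d) = 904*exp(-0.001*111) = 809.025 m/s
E = 0.5*m*v^2 = 0.5*0.016*809.025^2 = 5236 J

5236 J


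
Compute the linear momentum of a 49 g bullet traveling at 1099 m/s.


p = m*v = 0.049*1099 = 53.85 kg·m/s

53.85 kg·m/s


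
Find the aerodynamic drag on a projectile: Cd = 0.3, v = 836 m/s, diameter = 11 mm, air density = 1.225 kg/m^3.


A = pi*(d/2)^2 = pi*(11/2000)^2 = 9.50332e-05 m^2
Fd = 0.5*Cd*rho*A*v^2 = 0.5*0.3*1.225*9.50332e-05*836^2 = 12.2 N

12.2 N


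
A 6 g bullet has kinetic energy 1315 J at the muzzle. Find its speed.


v = sqrt(2*E/m) = sqrt(2*1315/0.006) = 662.1 m/s

662.1 m/s


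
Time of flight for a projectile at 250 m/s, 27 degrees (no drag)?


T = 2*v0*sin(theta)/g = 2*250*sin(27°)/9.81 = 23.14 s

23.14 s


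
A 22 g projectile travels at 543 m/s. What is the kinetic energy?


E = 0.5*m*v^2 = 0.5*0.022*543^2 = 3243 J

3243 J


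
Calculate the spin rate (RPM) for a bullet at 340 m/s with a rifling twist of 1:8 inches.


twist_m = 8*0.0254 = 0.2032 m
spin = v/twist = 340/0.2032 = 1673.228 rev/s
RPM = spin*60 = 1673.228*60 ≈ 100394 RPM

100394 RPM


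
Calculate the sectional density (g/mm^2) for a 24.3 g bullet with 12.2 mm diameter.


SD = m/d^2 = 24.3/12.2^2 = 0.1633 g/mm^2

0.1633 g/mm^2


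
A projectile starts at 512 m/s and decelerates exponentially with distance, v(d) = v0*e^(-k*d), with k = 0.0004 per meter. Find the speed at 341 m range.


v = v0*exp(-k*d) = 512*exp(-0.0004*341) = 446.7 m/s

446.7 m/s


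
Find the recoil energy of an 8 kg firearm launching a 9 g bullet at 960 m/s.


v_r = m_p*v_p/m_gun = 0.009*960/8 = 1.08 m/s, E_r = 0.5*m_gun*v_r^2 = 0.5*8*1.08^2 = 4.666 J

4.666 J


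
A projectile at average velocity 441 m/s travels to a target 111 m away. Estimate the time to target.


t = d/v = 111/441 = 0.2517 s

0.2517 s


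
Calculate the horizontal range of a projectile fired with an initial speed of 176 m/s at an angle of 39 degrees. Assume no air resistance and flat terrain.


R = v0^2 * sin(2*theta) / g = 176^2 * sin(2*39°) / 9.81 = 3089 m

3089 m


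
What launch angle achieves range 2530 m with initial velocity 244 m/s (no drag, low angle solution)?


sin(2*theta) = R*g/v0^2 = 2530*9.81/244^2 = 0.416879, theta = arcsin(0.416879)/2 = 12.32°

12.32 degrees


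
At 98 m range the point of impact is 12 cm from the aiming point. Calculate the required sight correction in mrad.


1 mrad subtends 1 cm per 10 m of range, so adj = error_cm / (dist_m / 10) = 12 / (98/10) = 1.224 mrad

1.224 mrad


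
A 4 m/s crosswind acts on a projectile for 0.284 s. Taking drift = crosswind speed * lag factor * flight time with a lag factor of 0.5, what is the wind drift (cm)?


drift = v_wind * lag * t = 4 * 0.5 * 0.284 = 0.568 m ≈ 56.8 cm

56.8 cm


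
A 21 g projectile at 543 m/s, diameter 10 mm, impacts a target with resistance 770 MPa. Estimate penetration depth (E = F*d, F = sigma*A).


A = pi*(d/2)^2 = pi*(10/2)^2 = 78.5398 mm^2
E = 0.5*m*v^2 = 0.5*0.021*543^2 = 3095.91 J
depth = E/(sigma*A) = 3095.91 J / (770 MPa * 78.5398 mm^2) = 3095.91/(770 * 78.5398) m = 0.0511927 m ≈ 51.19 mm

51.19 mm


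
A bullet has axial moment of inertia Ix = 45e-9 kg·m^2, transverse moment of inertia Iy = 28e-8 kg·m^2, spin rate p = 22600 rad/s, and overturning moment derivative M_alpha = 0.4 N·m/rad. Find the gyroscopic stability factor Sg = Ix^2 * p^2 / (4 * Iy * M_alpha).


Sg = Ix^2 * p^2 / (4 * Iy * M_alpha) = (45e-9)^2 * 22600^2 / (4 * 28e-8 * 0.4) = 2.309

2.309


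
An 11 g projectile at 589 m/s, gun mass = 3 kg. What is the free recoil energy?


v_r = m_p*v_p/m_gun = 0.011*589/3 = 2.15967 m/s, E_r = 0.5*m_gun*v_r^2 = 0.5*3*2.15967^2 = 6.996 J

6.996 J


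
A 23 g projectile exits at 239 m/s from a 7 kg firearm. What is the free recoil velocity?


v_recoil = m_p * v_p / m_gun = 0.023 * 239 / 7 = 0.7853 m/s

0.7853 m/s


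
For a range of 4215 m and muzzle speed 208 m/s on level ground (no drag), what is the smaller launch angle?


sin(2*theta) = R*g/v0^2 = 4215*9.81/208^2 = 0.95574, theta = arcsin(0.95574)/2 = 36.44°

36.44 degrees


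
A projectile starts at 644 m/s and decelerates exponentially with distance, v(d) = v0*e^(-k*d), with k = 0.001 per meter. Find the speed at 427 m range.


v = v0*exp(-k*d) = 644*exp(-0.001*427) = 420.2 m/s

420.2 m/s


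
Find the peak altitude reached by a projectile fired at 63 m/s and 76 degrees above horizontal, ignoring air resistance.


H = (v0*sin(theta))^2 / (2g) = (63*sin(76°))^2 / (2*9.81) = 190.5 m

190.5 m


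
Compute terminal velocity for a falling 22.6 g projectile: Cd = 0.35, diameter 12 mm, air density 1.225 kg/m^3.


A = pi*(d/2)^2 = pi*(12/2000)^2 = 1.13097e-04 m^2
vt = sqrt(2mg/(Cd*rho*A)) = sqrt(2*0.0226*9.81/(0.35 * 1.225 * 1.13097e-04)) = 95.63 m/s

95.63 m/s


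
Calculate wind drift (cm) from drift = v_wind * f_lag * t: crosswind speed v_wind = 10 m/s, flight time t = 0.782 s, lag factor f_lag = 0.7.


drift = v_wind * lag * t = 10 * 0.7 * 0.782 = 5.474 m ≈ 547.4 cm

547.4 cm


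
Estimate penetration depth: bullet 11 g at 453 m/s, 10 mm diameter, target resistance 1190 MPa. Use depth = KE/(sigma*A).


A = pi*(d/2)^2 = pi*(10/2)^2 = 78.5398 mm^2
E = 0.5*m*v^2 = 0.5*0.011*453^2 = 1128.65 J
depth = E/(sigma*A) = 1128.65 J / (1190 MPa * 78.5398 mm^2) = 1128.65/(1190 * 78.5398) m = 0.012076 m ≈ 12.08 mm

12.08 mm


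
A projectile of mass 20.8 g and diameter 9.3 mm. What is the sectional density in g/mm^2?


SD = m/d^2 = 20.8/9.3^2 = 0.2405 g/mm^2

0.2405 g/mm^2


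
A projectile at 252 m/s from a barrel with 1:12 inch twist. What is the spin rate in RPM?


twist_m = 12*0.0254 = 0.3048 m
spin = v/twist = 252/0.3048 = 826.7717 rev/s
RPM = spin*60 = 826.7717*60 ≈ 49606 RPM

49606 RPM


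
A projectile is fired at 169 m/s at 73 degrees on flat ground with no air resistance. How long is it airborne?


T = 2*v0*sin(theta)/g = 2*169*sin(73°)/9.81 = 32.95 s

32.95 s


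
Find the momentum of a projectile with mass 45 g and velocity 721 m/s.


p = m*v = 0.045*721 = 32.45 kg·m/s

32.45 kg·m/s


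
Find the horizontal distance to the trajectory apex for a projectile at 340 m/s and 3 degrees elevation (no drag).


R = v0^2*sin(2*theta)/g = 340^2*sin(2*3°)/9.81 = 1231.75 m
apex_dist = R/2 = 1231.75/2 = 615.9 m

615.9 m


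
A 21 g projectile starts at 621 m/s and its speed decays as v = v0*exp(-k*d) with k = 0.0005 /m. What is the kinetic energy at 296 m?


v = v0*exp(-k*d) = 621*exp(-0.0005*296) = 535.57 m/s
E = 0.5*m*v^2 = 0.5*0.021*535.57^2 = 3012 J

3012 J


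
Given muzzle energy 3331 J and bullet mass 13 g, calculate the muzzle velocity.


v = sqrt(2*E/m) = sqrt(2*3331/0.013) = 715.9 m/s

715.9 m/s


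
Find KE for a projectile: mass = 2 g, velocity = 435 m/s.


E = 0.5*m*v^2 = 0.5*0.002*435^2 = 189.2 J

189.2 J


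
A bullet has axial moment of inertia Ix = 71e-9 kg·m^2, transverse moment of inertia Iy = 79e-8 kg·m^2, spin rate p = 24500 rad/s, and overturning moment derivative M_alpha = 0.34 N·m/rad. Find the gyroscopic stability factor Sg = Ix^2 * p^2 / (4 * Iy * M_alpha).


Sg = Ix^2 * p^2 / (4 * Iy * M_alpha) = (71e-9)^2 * 24500^2 / (4 * 79e-8 * 0.34) = 2.816

2.816


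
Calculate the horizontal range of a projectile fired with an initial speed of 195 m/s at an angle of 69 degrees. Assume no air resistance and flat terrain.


R = v0^2 * sin(2*theta) / g = 195^2 * sin(2*69°) / 9.81 = 2594 m

2594 m


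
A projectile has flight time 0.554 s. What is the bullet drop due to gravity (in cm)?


drop = 0.5*g*t^2 = 0.5*9.81*0.554^2 = 1.50542 m ≈ 150.5 cm

150.5 cm


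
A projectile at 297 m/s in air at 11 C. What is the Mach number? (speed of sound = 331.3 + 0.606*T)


a = 331.3 + 0.606*(11) = 337.966 m/s
M = v/a = 297/337.966 = 0.8788

0.8788


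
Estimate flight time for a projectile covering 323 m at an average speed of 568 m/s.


t = d/v = 323/568 = 0.5687 s

0.5687 s


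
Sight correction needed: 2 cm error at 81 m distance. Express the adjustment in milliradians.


1 mrad subtends 1 cm per 10 m of range, so adj = error_cm / (dist_m / 10) = 2 / (81/10) = 0.2469 mrad

0.2469 mrad


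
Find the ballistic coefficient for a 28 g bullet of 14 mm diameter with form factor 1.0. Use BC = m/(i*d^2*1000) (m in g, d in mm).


BC = m/(i*d^2*1000) = 28/(1.0 * 14^2 * 1000) = 0.0001429

0.0001429


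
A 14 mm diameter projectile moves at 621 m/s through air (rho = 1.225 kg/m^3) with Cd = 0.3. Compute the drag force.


A = pi*(d/2)^2 = pi*(14/2000)^2 = 1.53938e-04 m^2
Fd = 0.5*Cd*rho*A*v^2 = 0.5*0.3*1.225*1.53938e-04*621^2 = 10.91 N

10.91 N


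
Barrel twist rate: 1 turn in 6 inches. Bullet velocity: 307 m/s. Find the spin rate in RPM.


twist_m = 6*0.0254 = 0.1524 m
spin = v/twist = 307/0.1524 = 2014.436 rev/s
RPM = spin*60 = 2014.436*60 ≈ 120866 RPM

120866 RPM


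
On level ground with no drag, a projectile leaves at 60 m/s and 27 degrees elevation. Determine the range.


R = v0^2 * sin(2*theta) / g = 60^2 * sin(2*27°) / 9.81 = 296.9 m

296.9 m


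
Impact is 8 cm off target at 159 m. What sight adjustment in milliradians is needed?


1 mrad subtends 1 cm per 10 m of range, so adj = error_cm / (dist_m / 10) = 8 / (159/10) = 0.5031 mrad

0.5031 mrad


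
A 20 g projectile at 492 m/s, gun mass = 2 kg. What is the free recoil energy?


v_r = m_p*v_p/m_gun = 0.02*492/2 = 4.92 m/s, E_r = 0.5*m_gun*v_r^2 = 0.5*2*4.92^2 = 24.21 J

24.21 J


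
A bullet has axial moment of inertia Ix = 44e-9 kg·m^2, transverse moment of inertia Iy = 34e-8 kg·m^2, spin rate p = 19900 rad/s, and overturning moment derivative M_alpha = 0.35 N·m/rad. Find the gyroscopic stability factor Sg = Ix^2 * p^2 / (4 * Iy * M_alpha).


Sg = Ix^2 * p^2 / (4 * Iy * M_alpha) = (44e-9)^2 * 19900^2 / (4 * 34e-8 * 0.35) = 1.611

1.611


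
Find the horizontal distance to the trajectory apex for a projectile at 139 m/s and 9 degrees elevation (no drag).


R = v0^2*sin(2*theta)/g = 139^2*sin(2*9°)/9.81 = 608.615 m
apex_dist = R/2 = 608.615/2 = 304.3 m

304.3 m


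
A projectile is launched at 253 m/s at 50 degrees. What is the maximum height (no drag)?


H = (v0*sin(theta))^2 / (2g) = (253*sin(50°))^2 / (2*9.81) = 1914 m

1914 m


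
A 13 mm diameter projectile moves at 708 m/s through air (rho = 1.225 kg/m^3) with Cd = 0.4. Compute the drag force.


A = pi*(d/2)^2 = pi*(13/2000)^2 = 1.32732e-04 m^2
Fd = 0.5*Cd*rho*A*v^2 = 0.5*0.4*1.225*1.32732e-04*708^2 = 16.3 N

16.3 N


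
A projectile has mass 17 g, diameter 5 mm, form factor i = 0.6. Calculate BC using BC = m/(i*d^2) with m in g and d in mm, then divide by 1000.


BC = m/(i*d^2*1000) = 17/(0.6 * 5^2 * 1000) = 0.001133

0.001133


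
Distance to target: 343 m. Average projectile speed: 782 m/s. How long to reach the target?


t = d/v = 343/782 = 0.4386 s

0.4386 s


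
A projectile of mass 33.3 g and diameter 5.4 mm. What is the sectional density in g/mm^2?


SD = m/d^2 = 33.3/5.4^2 = 1.142 g/mm^2

1.142 g/mm^2


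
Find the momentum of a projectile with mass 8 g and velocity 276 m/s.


p = m*v = 0.008*276 = 2.208 kg·m/s

2.208 kg·m/s


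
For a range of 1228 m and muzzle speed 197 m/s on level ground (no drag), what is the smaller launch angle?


sin(2*theta) = R*g/v0^2 = 1228*9.81/197^2 = 0.310409, theta = arcsin(0.310409)/2 = 9.042°

9.042 degrees


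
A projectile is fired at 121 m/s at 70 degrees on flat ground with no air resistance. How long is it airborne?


T = 2*v0*sin(theta)/g = 2*121*sin(70°)/9.81 = 23.18 s

23.18 s


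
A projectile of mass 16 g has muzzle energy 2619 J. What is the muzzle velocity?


v = sqrt(2*E/m) = sqrt(2*2619/0.016) = 572.2 m/s

572.2 m/s


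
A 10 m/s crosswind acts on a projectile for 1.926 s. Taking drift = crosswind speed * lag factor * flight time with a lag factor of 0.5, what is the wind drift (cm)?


drift = v_wind * lag * t = 10 * 0.5 * 1.926 = 9.63 m ≈ 963 cm

963 cm


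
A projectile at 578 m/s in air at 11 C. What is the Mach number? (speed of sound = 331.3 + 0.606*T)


a = 331.3 + 0.606*(11) = 337.966 m/s
M = v/a = 578/337.966 = 1.71

1.71


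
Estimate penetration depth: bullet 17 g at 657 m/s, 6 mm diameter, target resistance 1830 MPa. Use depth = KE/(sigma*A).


A = pi*(d/2)^2 = pi*(6/2)^2 = 28.2743 mm^2
E = 0.5*m*v^2 = 0.5*0.017*657^2 = 3669.02 J
depth = E/(sigma*A) = 3669.02 J / (1830 MPa * 28.2743 mm^2) = 3669.02/(1830 * 28.2743) m = 0.0709098 m ≈ 70.91 mm

70.91 mm


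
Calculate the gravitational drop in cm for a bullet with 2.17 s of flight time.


drop = 0.5*g*t^2 = 0.5*9.81*2.17^2 = 23.0972 m ≈ 2310 cm

2310 cm


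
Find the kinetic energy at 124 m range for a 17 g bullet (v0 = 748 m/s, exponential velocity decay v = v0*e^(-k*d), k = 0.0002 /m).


v = v0*exp(-k*d) = 748*exp(-0.0002*124) = 729.678 m/s
E = 0.5*m*v^2 = 0.5*0.017*729.678^2 = 4526 J

4526 J


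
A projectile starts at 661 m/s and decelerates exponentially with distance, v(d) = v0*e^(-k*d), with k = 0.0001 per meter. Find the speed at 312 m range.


v = v0*exp(-k*d) = 661*exp(-0.0001*312) = 640.7 m/s

640.7 m/s


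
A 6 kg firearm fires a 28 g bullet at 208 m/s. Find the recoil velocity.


v_recoil = m_p * v_p / m_gun = 0.028 * 208 / 6 = 0.9707 m/s

0.9707 m/s


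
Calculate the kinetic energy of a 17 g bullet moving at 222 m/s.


E = 0.5*m*v^2 = 0.5*0.017*222^2 = 418.9 J

418.9 J


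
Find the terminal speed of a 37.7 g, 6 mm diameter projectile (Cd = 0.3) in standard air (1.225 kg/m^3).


A = pi*(d/2)^2 = pi*(6/2000)^2 = 2.82743e-05 m^2
vt = sqrt(2mg/(Cd*rho*A)) = sqrt(2*0.0377*9.81/(0.3 * 1.225 * 2.82743e-05)) = 266.8 m/s

266.8 m/s


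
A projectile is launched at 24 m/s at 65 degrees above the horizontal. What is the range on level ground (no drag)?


R = v0^2 * sin(2*theta) / g = 24^2 * sin(2*65°) / 9.81 = 44.98 m

44.98 m


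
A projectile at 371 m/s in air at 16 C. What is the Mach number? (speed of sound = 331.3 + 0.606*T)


a = 331.3 + 0.606*(16) = 340.996 m/s
M = v/a = 371/340.996 = 1.088

1.088


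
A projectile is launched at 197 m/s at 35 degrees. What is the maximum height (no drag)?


H = (v0*sin(theta))^2 / (2g) = (197*sin(35°))^2 / (2*9.81) = 650.8 m

650.8 m


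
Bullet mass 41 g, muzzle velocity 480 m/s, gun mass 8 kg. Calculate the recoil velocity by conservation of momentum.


v_recoil = m_p * v_p / m_gun = 0.041 * 480 / 8 = 2.46 m/s

2.46 m/s


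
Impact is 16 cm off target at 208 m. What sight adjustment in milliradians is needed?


1 mrad subtends 1 cm per 10 m of range, so adj = error_cm / (dist_m / 10) = 16 / (208/10) = 0.7692 mrad

0.7692 mrad


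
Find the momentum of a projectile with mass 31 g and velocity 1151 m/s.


p = m*v = 0.031*1151 = 35.68 kg·m/s

35.68 kg·m/s


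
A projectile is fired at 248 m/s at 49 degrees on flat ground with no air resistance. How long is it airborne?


T = 2*v0*sin(theta)/g = 2*248*sin(49°)/9.81 = 38.16 s

38.16 s


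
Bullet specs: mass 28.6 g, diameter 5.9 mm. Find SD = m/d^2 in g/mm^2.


SD = m/d^2 = 28.6/5.9^2 = 0.8216 g/mm^2

0.8216 g/mm^2


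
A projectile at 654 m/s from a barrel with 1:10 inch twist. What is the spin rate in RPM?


twist_m = 10*0.0254 = 0.254 m
spin = v/twist = 654/0.254 = 2574.803 rev/s
RPM = spin*60 = 2574.803*60 ≈ 154488 RPM

154488 RPM


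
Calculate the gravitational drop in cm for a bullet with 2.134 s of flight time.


drop = 0.5*g*t^2 = 0.5*9.81*2.134^2 = 22.3372 m ≈ 2234 cm

2234 cm


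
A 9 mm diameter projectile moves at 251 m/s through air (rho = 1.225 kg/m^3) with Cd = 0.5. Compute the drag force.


A = pi*(d/2)^2 = pi*(9/2000)^2 = 6.36173e-05 m^2
Fd = 0.5*Cd*rho*A*v^2 = 0.5*0.5*1.225*6.36173e-05*251^2 = 1.227 N

1.227 N


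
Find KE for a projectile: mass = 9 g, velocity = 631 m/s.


E = 0.5*m*v^2 = 0.5*0.009*631^2 = 1792 J

1792 J


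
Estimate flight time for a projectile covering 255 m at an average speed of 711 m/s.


t = d/v = 255/711 = 0.3586 s

0.3586 s


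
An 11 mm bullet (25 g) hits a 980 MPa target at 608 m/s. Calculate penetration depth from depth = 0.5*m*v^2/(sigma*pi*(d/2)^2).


A = pi*(d/2)^2 = pi*(11/2)^2 = 95.0332 mm^2
E = 0.5*m*v^2 = 0.5*0.025*608^2 = 4620.8 J
depth = E/(sigma*A) = 4620.8 J / (980 MPa * 95.0332 mm^2) = 4620.8/(980 * 95.0332) m = 0.0496153 m ≈ 49.62 mm

49.62 mm


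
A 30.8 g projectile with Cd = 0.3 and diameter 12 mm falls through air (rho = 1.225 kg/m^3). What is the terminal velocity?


A = pi*(d/2)^2 = pi*(12/2000)^2 = 1.13097e-04 m^2
vt = sqrt(2mg/(Cd*rho*A)) = sqrt(2*0.0308*9.81/(0.3 * 1.225 * 1.13097e-04)) = 120.6 m/s

120.6 m/s


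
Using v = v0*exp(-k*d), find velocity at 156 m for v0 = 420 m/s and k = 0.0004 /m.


v = v0*exp(-k*d) = 420*exp(-0.0004*156) = 394.6 m/s

394.6 m/s


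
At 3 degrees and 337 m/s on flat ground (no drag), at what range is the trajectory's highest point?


R = v0^2*sin(2*theta)/g = 337^2*sin(2*3°)/9.81 = 1210.11 m
apex_dist = R/2 = 1210.11/2 = 605.1 m

605.1 m


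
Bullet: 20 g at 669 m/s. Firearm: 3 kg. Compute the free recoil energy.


v_r = m_p*v_p/m_gun = 0.02*669/3 = 4.46 m/s, E_r = 0.5*m_gun*v_r^2 = 0.5*3*4.46^2 = 29.84 J

29.84 J


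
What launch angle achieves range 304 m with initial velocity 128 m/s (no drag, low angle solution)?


sin(2*theta) = R*g/v0^2 = 304*9.81/128^2 = 0.182021, theta = arcsin(0.182021)/2 = 5.244°

5.244 degrees


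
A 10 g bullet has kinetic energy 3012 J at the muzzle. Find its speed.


v = sqrt(2*E/m) = sqrt(2*3012/0.01) = 776.1 m/s

776.1 m/s


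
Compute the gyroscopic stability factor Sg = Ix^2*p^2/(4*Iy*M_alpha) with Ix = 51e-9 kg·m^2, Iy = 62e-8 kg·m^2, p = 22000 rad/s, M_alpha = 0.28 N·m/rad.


Sg = Ix^2 * p^2 / (4 * Iy * M_alpha) = (51e-9)^2 * 22000^2 / (4 * 62e-8 * 0.28) = 1.813

1.813


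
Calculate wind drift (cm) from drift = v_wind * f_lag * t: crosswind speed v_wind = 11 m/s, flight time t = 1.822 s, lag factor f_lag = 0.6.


drift = v_wind * lag * t = 11 * 0.6 * 1.822 = 12.0252 m ≈ 1203 cm

1203 cm


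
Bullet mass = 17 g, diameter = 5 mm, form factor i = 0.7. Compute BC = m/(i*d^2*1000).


BC = m/(i*d^2*1000) = 17/(0.7 * 5^2 * 1000) = 0.0009714

0.0009714


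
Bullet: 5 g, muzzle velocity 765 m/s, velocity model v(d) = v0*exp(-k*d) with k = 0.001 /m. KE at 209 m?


v = v0*exp(-k*d) = 765*exp(-0.001*209) = 620.717 m/s
E = 0.5*m*v^2 = 0.5*0.005*620.717^2 = 963.2 J

963.2 J


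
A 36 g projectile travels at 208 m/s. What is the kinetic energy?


E = 0.5*m*v^2 = 0.5*0.036*208^2 = 778.8 J

778.8 J


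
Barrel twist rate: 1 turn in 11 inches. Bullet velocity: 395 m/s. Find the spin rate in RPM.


twist_m = 11*0.0254 = 0.2794 m
spin = v/twist = 395/0.2794 = 1413.744 rev/s
RPM = spin*60 = 1413.744*60 ≈ 84825 RPM

84825 RPM


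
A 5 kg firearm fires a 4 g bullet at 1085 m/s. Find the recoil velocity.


v_recoil = m_p * v_p / m_gun = 0.004 * 1085 / 5 = 0.868 m/s

0.868 m/s


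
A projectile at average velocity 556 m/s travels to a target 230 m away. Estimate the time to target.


t = d/v = 230/556 = 0.4137 s

0.4137 s


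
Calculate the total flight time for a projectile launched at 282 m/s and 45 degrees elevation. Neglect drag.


T = 2*v0*sin(theta)/g = 2*282*sin(45°)/9.81 = 40.65 s

40.65 s


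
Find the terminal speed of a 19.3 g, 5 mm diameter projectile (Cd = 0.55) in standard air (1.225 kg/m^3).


A = pi*(d/2)^2 = pi*(5/2000)^2 = 1.96350e-05 m^2
vt = sqrt(2mg/(Cd*rho*A)) = sqrt(2*0.0193*9.81/(0.55 * 1.225 * 1.96350e-05)) = 169.2 m/s

169.2 m/s


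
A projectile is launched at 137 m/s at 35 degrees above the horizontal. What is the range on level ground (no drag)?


R = v0^2 * sin(2*theta) / g = 137^2 * sin(2*35°) / 9.81 = 1798 m

1798 m


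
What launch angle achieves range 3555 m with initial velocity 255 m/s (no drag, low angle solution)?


sin(2*theta) = R*g/v0^2 = 3555*9.81/255^2 = 0.536325, theta = arcsin(0.536325)/2 = 16.22°

16.22 degrees


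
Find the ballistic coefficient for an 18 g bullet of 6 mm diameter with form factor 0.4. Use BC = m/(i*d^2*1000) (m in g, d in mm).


BC = m/(i*d^2*1000) = 18/(0.4 * 6^2 * 1000) = 0.00125

0.00125


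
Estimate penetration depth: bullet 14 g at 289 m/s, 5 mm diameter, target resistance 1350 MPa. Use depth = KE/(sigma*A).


A = pi*(d/2)^2 = pi*(5/2)^2 = 19.635 mm^2
E = 0.5*m*v^2 = 0.5*0.014*289^2 = 584.647 J
depth = E/(sigma*A) = 584.647 J / (1350 MPa * 19.635 mm^2) = 584.647/(1350 * 19.635) m = 0.0220562 m ≈ 22.06 mm

22.06 mm


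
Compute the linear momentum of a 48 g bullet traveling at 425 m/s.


p = m*v = 0.048*425 = 20.4 kg·m/s

20.4 kg·m/s


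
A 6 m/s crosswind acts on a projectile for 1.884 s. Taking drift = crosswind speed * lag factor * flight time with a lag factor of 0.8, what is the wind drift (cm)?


drift = v_wind * lag * t = 6 * 0.8 * 1.884 = 9.0432 m ≈ 904.3 cm

904.3 cm


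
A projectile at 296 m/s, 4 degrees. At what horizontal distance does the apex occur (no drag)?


R = v0^2*sin(2*theta)/g = 296^2*sin(2*4°)/9.81 = 1243 m
apex_dist = R/2 = 1243/2 = 621.5 m

621.5 m


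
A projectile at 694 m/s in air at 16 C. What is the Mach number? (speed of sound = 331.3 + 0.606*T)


a = 331.3 + 0.606*(16) = 340.996 m/s
M = v/a = 694/340.996 = 2.035

2.035


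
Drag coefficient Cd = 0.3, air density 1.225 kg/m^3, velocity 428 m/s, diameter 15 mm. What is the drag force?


A = pi*(d/2)^2 = pi*(15/2000)^2 = 1.76715e-04 m^2
Fd = 0.5*Cd*rho*A*v^2 = 0.5*0.3*1.225*1.76715e-04*428^2 = 5.948 N

5.948 N


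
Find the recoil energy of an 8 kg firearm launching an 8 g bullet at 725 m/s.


v_r = m_p*v_p/m_gun = 0.008*725/8 = 0.725 m/s, E_r = 0.5*m_gun*v_r^2 = 0.5*8*0.725^2 = 2.103 J

2.103 J


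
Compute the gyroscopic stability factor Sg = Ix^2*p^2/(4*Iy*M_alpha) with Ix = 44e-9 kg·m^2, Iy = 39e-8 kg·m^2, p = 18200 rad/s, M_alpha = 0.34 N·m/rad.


Sg = Ix^2 * p^2 / (4 * Iy * M_alpha) = (44e-9)^2 * 18200^2 / (4 * 39e-8 * 0.34) = 1.209

1.209


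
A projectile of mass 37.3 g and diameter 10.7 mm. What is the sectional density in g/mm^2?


SD = m/d^2 = 37.3/10.7^2 = 0.3258 g/mm^2

0.3258 g/mm^2


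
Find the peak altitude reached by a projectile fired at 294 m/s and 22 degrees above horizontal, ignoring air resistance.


H = (v0*sin(theta))^2 / (2g) = (294*sin(22°))^2 / (2*9.81) = 618.2 m

618.2 m


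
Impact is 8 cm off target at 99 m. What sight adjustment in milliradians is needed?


1 mrad subtends 1 cm per 10 m of range, so adj = error_cm / (dist_m / 10) = 8 / (99/10) = 0.8081 mrad

0.8081 mrad


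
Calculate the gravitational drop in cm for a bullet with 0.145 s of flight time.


drop = 0.5*g*t^2 = 0.5*9.81*0.145^2 = 0.103128 m ≈ 10.31 cm

10.31 cm


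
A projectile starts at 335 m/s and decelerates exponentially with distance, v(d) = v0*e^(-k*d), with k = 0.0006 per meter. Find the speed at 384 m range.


v = v0*exp(-k*d) = 335*exp(-0.0006*384) = 266.1 m/s

266.1 m/s


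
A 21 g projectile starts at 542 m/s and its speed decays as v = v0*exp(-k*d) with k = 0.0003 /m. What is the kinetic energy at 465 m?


v = v0*exp(-k*d) = 542*exp(-0.0003*465) = 471.428 m/s
E = 0.5*m*v^2 = 0.5*0.021*471.428^2 = 2334 J

2334 J


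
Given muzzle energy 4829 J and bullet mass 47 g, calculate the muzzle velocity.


v = sqrt(2*E/m) = sqrt(2*4829/0.047) = 453.3 m/s

453.3 m/s


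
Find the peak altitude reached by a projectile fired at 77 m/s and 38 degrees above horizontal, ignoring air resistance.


H = (v0*sin(theta))^2 / (2g) = (77*sin(38°))^2 / (2*9.81) = 114.5 m

114.5 m


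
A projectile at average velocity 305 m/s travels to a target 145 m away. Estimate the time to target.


t = d/v = 145/305 = 0.4754 s

0.4754 s


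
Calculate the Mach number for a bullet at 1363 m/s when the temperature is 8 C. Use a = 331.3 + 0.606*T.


a = 331.3 + 0.606*(8) = 336.148 m/s
M = v/a = 1363/336.148 = 4.055

4.055


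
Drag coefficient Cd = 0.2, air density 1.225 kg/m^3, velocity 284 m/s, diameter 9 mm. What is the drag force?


A = pi*(d/2)^2 = pi*(9/2000)^2 = 6.36173e-05 m^2
Fd = 0.5*Cd*rho*A*v^2 = 0.5*0.2*1.225*6.36173e-05*284^2 = 0.6286 N

0.6286 N


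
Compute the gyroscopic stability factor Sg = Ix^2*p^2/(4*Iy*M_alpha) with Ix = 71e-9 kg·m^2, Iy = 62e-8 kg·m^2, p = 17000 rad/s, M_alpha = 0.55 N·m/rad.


Sg = Ix^2 * p^2 / (4 * Iy * M_alpha) = (71e-9)^2 * 17000^2 / (4 * 62e-8 * 0.55) = 1.068

1.068


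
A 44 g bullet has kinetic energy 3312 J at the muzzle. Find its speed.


v = sqrt(2*E/m) = sqrt(2*3312/0.044) = 388 m/s

388 m/s


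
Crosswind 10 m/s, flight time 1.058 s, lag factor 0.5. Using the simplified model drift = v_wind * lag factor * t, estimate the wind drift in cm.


drift = v_wind * lag * t = 10 * 0.5 * 1.058 = 5.29 m ≈ 529 cm

529 cm


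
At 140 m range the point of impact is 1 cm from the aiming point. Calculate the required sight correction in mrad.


1 mrad subtends 1 cm per 10 m of range, so adj = error_cm / (dist_m / 10) = 1 / (140/10) = 0.07143 mrad

0.07143 mrad


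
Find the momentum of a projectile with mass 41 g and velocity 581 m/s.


p = m*v = 0.041*581 = 23.82 kg·m/s

23.82 kg·m/s


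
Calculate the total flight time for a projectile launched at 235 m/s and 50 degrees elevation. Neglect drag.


T = 2*v0*sin(theta)/g = 2*235*sin(50°)/9.81 = 36.7 s

36.7 s


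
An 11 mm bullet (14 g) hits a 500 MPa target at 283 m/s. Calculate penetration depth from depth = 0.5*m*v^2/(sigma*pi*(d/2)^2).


A = pi*(d/2)^2 = pi*(11/2)^2 = 95.0332 mm^2
E = 0.5*m*v^2 = 0.5*0.014*283^2 = 560.623 J
depth = E/(sigma*A) = 560.623 J / (500 MPa * 95.0332 mm^2) = 560.623/(500 * 95.0332) m = 0.0117985 m ≈ 11.8 mm

11.8 mm


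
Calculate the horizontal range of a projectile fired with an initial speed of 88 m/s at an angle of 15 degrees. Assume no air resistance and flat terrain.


R = v0^2 * sin(2*theta) / g = 88^2 * sin(2*15°) / 9.81 = 394.7 m

394.7 m


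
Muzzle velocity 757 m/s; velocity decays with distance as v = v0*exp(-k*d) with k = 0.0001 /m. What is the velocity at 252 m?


v = v0*exp(-k*d) = 757*exp(-0.0001*252) = 738.2 m/s

738.2 m/s


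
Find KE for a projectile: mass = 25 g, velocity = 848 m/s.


E = 0.5*m*v^2 = 0.5*0.025*848^2 = 8989 J

8989 J


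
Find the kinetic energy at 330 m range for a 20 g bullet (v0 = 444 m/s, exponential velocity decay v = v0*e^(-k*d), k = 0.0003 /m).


v = v0*exp(-k*d) = 444*exp(-0.0003*330) = 402.15 m/s
E = 0.5*m*v^2 = 0.5*0.02*402.15^2 = 1617 J

1617 J


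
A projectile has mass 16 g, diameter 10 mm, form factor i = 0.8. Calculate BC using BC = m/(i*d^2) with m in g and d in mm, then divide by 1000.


BC = m/(i*d^2*1000) = 16/(0.8 * 10^2 * 1000) = 0.0002

0.0002


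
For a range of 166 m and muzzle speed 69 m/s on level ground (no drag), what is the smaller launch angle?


sin(2*theta) = R*g/v0^2 = 166*9.81/69^2 = 0.342042, theta = arcsin(0.342042)/2 = 10°

10 degrees


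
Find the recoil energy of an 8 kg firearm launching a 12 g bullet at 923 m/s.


v_r = m_p*v_p/m_gun = 0.012*923/8 = 1.3845 m/s, E_r = 0.5*m_gun*v_r^2 = 0.5*8*1.3845^2 = 7.667 J

7.667 J


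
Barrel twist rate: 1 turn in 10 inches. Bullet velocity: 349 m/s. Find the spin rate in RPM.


twist_m = 10*0.0254 = 0.254 m
spin = v/twist = 349/0.254 = 1374.016 rev/s
RPM = spin*60 = 1374.016*60 ≈ 82441 RPM

82441 RPM


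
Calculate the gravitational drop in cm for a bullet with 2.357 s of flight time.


drop = 0.5*g*t^2 = 0.5*9.81*2.357^2 = 27.2495 m ≈ 2725 cm

2725 cm


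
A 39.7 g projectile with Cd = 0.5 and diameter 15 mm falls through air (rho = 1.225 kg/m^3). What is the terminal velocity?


A = pi*(d/2)^2 = pi*(15/2000)^2 = 1.76715e-04 m^2
vt = sqrt(2mg/(Cd*rho*A)) = sqrt(2*0.0397*9.81/(0.5 * 1.225 * 1.76715e-04)) = 84.83 m/s

84.83 m/s


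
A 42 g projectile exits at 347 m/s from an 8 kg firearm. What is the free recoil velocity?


v_recoil = m_p * v_p / m_gun = 0.042 * 347 / 8 = 1.822 m/s

1.822 m/s


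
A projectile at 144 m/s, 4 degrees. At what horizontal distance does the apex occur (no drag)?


R = v0^2*sin(2*theta)/g = 144^2*sin(2*4°)/9.81 = 294.179 m
apex_dist = R/2 = 294.179/2 = 147.1 m

147.1 m


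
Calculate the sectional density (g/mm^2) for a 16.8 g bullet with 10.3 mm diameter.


SD = m/d^2 = 16.8/10.3^2 = 0.1584 g/mm^2

0.1584 g/mm^2


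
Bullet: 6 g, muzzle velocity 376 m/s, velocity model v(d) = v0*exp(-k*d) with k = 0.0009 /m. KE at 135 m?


v = v0*exp(-k*d) = 376*exp(-0.0009*135) = 332.982 m/s
E = 0.5*m*v^2 = 0.5*0.006*332.982^2 = 332.6 J

332.6 J


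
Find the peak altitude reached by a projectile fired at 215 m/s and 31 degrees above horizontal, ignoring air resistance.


H = (v0*sin(theta))^2 / (2g) = (215*sin(31°))^2 / (2*9.81) = 625 m

625 m


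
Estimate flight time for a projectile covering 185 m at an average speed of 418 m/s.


t = d/v = 185/418 = 0.4426 s

0.4426 s


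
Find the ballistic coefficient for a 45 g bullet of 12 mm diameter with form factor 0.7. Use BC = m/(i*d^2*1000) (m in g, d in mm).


BC = m/(i*d^2*1000) = 45/(0.7 * 12^2 * 1000) = 0.0004464

0.0004464


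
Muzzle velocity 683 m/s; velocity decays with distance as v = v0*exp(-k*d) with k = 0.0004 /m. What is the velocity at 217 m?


v = v0*exp(-k*d) = 683*exp(-0.0004*217) = 626.2 m/s

626.2 m/s


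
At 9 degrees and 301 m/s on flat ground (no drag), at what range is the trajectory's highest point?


R = v0^2*sin(2*theta)/g = 301^2*sin(2*9°)/9.81 = 2853.95 m
apex_dist = R/2 = 2853.95/2 = 1427 m

1427 m


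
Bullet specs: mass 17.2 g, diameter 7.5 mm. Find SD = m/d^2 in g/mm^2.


SD = m/d^2 = 17.2/7.5^2 = 0.3058 g/mm^2

0.3058 g/mm^2


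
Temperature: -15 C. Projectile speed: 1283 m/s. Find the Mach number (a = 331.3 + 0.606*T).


a = 331.3 + 0.606*(-15) = 322.21 m/s
M = v/a = 1283/322.21 = 3.982

3.982


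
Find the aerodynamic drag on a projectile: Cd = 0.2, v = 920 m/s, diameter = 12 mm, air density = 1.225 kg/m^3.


A = pi*(d/2)^2 = pi*(12/2000)^2 = 1.13097e-04 m^2
Fd = 0.5*Cd*rho*A*v^2 = 0.5*0.2*1.225*1.13097e-04*920^2 = 11.73 N

11.73 N


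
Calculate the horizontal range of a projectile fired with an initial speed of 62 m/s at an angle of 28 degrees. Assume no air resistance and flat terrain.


R = v0^2 * sin(2*theta) / g = 62^2 * sin(2*28°) / 9.81 = 324.9 m

324.9 m


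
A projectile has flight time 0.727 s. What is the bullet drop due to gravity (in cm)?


drop = 0.5*g*t^2 = 0.5*9.81*0.727^2 = 2.59243 m ≈ 259.2 cm

259.2 cm


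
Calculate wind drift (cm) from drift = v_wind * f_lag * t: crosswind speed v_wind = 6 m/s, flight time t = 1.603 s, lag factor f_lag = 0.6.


drift = v_wind * lag * t = 6 * 0.6 * 1.603 = 5.7708 m ≈ 577.1 cm

577.1 cm


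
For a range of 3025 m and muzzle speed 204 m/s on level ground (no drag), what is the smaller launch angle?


sin(2*theta) = R*g/v0^2 = 3025*9.81/204^2 = 0.713073, theta = arcsin(0.713073)/2 = 22.74°

22.74 degrees


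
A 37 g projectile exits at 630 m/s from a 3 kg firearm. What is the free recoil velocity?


v_recoil = m_p * v_p / m_gun = 0.037 * 630 / 3 = 7.77 m/s

7.77 m/s


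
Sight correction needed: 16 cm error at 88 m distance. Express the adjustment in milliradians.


1 mrad subtends 1 cm per 10 m of range, so adj = error_cm / (dist_m / 10) = 16 / (88/10) = 1.818 mrad

1.818 mrad


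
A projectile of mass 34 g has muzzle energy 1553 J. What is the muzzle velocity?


v = sqrt(2*E/m) = sqrt(2*1553/0.034) = 302.2 m/s

302.2 m/s


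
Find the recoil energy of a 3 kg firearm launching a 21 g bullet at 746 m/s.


v_r = m_p*v_p/m_gun = 0.021*746/3 = 5.222 m/s, E_r = 0.5*m_gun*v_r^2 = 0.5*3*5.222^2 = 40.9 J

40.9 J


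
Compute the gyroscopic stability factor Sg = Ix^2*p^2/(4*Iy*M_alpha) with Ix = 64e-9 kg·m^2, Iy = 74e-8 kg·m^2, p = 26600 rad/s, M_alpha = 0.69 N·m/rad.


Sg = Ix^2 * p^2 / (4 * Iy * M_alpha) = (64e-9)^2 * 26600^2 / (4 * 74e-8 * 0.69) = 1.419

1.419


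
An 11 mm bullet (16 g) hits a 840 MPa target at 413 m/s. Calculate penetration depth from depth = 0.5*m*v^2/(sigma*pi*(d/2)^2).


A = pi*(d/2)^2 = pi*(11/2)^2 = 95.0332 mm^2
E = 0.5*m*v^2 = 0.5*0.016*413^2 = 1364.55 J
depth = E/(sigma*A) = 1364.55 J / (840 MPa * 95.0332 mm^2) = 1364.55/(840 * 95.0332) m = 0.0170937 m ≈ 17.09 mm

17.09 mm
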